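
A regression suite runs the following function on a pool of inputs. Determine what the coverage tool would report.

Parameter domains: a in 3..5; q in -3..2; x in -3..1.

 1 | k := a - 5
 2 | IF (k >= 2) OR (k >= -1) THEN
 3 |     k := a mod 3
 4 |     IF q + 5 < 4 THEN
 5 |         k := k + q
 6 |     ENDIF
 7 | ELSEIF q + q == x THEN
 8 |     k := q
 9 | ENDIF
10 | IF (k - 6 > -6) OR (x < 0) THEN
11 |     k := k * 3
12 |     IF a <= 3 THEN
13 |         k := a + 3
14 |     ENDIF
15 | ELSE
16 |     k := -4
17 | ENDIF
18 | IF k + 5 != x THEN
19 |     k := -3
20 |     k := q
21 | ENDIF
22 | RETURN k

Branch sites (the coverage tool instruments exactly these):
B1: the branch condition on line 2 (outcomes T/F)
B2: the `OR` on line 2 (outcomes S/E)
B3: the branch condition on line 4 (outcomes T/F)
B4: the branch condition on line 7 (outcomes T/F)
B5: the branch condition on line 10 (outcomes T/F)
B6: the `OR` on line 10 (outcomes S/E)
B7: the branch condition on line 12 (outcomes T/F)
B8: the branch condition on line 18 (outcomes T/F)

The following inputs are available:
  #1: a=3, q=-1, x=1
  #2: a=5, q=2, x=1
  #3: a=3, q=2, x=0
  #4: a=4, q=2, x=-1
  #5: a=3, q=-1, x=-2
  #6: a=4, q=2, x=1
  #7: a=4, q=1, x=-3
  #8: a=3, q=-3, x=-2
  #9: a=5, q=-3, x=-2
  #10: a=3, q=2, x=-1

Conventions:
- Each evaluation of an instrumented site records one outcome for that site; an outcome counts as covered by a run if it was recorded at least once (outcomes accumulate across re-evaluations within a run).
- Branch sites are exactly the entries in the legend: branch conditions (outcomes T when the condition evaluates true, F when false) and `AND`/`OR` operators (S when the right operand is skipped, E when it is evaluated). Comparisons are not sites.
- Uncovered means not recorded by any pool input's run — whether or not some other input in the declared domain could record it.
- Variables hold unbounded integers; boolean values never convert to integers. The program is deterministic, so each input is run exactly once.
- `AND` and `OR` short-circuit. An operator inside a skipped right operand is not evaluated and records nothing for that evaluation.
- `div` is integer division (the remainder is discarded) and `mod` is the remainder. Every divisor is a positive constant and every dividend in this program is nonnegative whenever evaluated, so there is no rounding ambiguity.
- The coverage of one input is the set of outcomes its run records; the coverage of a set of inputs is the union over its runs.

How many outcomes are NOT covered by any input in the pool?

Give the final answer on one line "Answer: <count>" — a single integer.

input #1 (a=3, q=-1, x=1): events B2->E, B1->F, B4->F, B6->E, B5->F, B8->F; covers B1=F, B2=E, B4=F, B5=F, B6=E, B8=F
input #2 (a=5, q=2, x=1): events B2->E, B1->T, B3->F, B6->S, B5->T, B7->F, B8->T; covers B1=T, B2=E, B3=F, B5=T, B6=S, B7=F, B8=T
input #3 (a=3, q=2, x=0): events B2->E, B1->F, B4->F, B6->E, B5->F, B8->T; covers B1=F, B2=E, B4=F, B5=F, B6=E, B8=T
input #4 (a=4, q=2, x=-1): events B2->E, B1->T, B3->F, B6->S, B5->T, B7->F, B8->T; covers B1=T, B2=E, B3=F, B5=T, B6=S, B7=F, B8=T
input #5 (a=3, q=-1, x=-2): events B2->E, B1->F, B4->T, B6->E, B5->T, B7->T, B8->T; covers B1=F, B2=E, B4=T, B5=T, B6=E, B7=T, B8=T
input #6 (a=4, q=2, x=1): events B2->E, B1->T, B3->F, B6->S, B5->T, B7->F, B8->T; covers B1=T, B2=E, B3=F, B5=T, B6=S, B7=F, B8=T
input #7 (a=4, q=1, x=-3): events B2->E, B1->T, B3->F, B6->S, B5->T, B7->F, B8->T; covers B1=T, B2=E, B3=F, B5=T, B6=S, B7=F, B8=T
input #8 (a=3, q=-3, x=-2): events B2->E, B1->F, B4->F, B6->E, B5->T, B7->T, B8->T; covers B1=F, B2=E, B4=F, B5=T, B6=E, B7=T, B8=T
input #9 (a=5, q=-3, x=-2): events B2->E, B1->T, B3->T, B6->E, B5->T, B7->F, B8->T; covers B1=T, B2=E, B3=T, B5=T, B6=E, B7=F, B8=T
input #10 (a=3, q=2, x=-1): events B2->E, B1->F, B4->F, B6->E, B5->T, B7->T, B8->T; covers B1=F, B2=E, B4=F, B5=T, B6=E, B7=T, B8=T
union over the pool: B1=T, B1=F, B2=E, B3=T, B3=F, B4=T, B4=F, B5=T, B5=F, B6=S, B6=E, B7=T, B7=F, B8=T, B8=F
uncovered (1 of 16): B2=S

Answer: 1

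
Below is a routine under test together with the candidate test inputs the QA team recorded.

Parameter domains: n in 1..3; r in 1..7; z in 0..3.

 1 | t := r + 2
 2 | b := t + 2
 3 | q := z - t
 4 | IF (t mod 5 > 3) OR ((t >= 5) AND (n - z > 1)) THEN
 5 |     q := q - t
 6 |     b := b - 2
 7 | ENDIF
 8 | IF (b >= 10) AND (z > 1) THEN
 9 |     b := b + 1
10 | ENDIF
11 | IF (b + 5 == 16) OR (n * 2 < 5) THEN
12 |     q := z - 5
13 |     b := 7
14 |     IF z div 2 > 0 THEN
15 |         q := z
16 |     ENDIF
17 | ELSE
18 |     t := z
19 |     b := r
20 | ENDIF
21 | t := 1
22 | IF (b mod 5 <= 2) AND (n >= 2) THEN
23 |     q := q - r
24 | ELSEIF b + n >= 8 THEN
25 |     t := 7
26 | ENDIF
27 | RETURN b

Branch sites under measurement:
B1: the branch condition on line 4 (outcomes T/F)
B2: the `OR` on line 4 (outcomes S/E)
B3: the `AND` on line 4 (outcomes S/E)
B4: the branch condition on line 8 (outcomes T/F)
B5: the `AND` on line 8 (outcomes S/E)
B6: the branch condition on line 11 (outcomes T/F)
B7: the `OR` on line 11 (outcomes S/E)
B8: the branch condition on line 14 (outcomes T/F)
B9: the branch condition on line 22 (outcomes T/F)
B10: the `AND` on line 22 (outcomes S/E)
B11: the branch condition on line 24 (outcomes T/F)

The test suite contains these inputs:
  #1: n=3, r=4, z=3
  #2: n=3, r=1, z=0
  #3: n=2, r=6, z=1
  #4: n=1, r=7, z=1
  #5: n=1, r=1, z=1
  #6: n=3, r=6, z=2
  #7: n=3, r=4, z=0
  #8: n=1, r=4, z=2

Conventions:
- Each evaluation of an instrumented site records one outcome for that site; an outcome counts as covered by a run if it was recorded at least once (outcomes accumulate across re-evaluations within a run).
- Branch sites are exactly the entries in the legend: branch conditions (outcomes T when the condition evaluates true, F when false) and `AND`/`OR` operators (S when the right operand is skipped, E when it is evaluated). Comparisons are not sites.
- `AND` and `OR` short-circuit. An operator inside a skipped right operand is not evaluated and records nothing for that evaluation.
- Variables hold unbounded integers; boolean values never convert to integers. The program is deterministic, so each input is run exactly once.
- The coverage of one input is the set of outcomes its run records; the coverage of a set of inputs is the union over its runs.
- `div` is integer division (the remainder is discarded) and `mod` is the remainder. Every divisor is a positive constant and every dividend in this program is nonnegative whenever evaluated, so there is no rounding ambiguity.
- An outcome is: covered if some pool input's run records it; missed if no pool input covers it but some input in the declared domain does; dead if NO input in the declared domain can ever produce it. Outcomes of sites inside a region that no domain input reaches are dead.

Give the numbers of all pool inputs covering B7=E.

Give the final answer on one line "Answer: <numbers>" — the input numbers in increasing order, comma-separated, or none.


input #1 (n=3, r=4, z=3): produces B7=E
input #2 (n=3, r=1, z=0): produces B7=E
input #3 (n=2, r=6, z=1): produces B7=E
input #4 (n=1, r=7, z=1): produces B7=E
input #5 (n=1, r=1, z=1): produces B7=E
input #6 (n=3, r=6, z=2): does not produce B7=E
input #7 (n=3, r=4, z=0): produces B7=E
input #8 (n=1, r=4, z=2): produces B7=E
Answer: 1, 2, 3, 4, 5, 7, 8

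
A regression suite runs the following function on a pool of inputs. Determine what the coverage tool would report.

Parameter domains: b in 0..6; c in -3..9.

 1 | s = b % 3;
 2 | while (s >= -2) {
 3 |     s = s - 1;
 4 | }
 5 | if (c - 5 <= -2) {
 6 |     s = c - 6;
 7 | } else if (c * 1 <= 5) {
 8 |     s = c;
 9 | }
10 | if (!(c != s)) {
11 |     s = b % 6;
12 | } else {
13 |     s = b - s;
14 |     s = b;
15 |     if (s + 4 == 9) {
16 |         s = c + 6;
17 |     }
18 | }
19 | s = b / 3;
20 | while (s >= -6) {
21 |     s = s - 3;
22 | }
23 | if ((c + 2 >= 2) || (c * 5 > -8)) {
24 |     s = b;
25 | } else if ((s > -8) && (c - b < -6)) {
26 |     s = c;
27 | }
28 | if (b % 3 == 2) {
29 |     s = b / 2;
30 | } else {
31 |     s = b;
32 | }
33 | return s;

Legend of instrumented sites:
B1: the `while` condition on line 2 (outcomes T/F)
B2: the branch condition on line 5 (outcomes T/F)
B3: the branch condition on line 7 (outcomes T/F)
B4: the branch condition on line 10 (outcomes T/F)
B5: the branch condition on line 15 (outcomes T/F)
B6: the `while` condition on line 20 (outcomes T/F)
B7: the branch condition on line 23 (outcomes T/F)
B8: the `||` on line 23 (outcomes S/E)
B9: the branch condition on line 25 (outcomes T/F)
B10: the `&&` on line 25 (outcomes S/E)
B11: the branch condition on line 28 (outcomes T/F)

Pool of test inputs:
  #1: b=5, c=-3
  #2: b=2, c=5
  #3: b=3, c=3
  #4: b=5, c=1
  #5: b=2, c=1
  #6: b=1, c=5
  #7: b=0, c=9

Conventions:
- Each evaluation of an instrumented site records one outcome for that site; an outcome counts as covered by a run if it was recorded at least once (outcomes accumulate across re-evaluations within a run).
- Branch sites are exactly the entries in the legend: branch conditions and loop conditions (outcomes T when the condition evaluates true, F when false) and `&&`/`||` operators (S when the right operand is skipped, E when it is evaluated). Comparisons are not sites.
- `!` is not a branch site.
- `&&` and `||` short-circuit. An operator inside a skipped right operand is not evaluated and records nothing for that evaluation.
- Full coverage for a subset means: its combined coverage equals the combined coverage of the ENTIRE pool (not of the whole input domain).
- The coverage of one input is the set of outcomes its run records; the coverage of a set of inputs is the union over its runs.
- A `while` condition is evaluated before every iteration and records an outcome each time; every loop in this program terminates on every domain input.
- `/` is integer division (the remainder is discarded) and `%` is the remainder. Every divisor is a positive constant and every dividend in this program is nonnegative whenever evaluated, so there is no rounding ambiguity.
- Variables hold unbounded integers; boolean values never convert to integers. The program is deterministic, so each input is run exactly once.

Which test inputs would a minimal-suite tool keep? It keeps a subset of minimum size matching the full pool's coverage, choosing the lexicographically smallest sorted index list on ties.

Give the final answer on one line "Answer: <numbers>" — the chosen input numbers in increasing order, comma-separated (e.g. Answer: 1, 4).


input #1 (b=5, c=-3): events B1->T, B1->T, B1->T, B1->T, B1->T, B1->F, B2->T, B4->F, B5->T, B6->T, B6->T, B6->T, B6->F, B8->E, ...; covers B1=T, B1=F, B2=T, B4=F, B5=T, B6=T, B6=F, B7=F, B8=E, B9=F, B10=S, B11=T
input #2 (b=2, c=5): events B1->T, B1->T, B1->T, B1->T, B1->T, B1->F, B2->F, B3->T, B4->T, B6->T, B6->T, B6->T, B6->F, B8->S, ...; covers B1=T, B1=F, B2=F, B3=T, B4=T, B6=T, B6=F, B7=T, B8=S, B11=T
input #3 (b=3, c=3): events B1->T, B1->T, B1->T, B1->F, B2->T, B4->F, B5->F, B6->T, B6->T, B6->T, B6->F, B8->S, B7->T, B11->F; covers B1=T, B1=F, B2=T, B4=F, B5=F, B6=T, B6=F, B7=T, B8=S, B11=F
input #4 (b=5, c=1): events B1->T, B1->T, B1->T, B1->T, B1->T, B1->F, B2->T, B4->F, B5->T, B6->T, B6->T, B6->T, B6->F, B8->S, ...; covers B1=T, B1=F, B2=T, B4=F, B5=T, B6=T, B6=F, B7=T, B8=S, B11=T
input #5 (b=2, c=1): events B1->T, B1->T, B1->T, B1->T, B1->T, B1->F, B2->T, B4->F, B5->F, B6->T, B6->T, B6->T, B6->F, B8->S, ...; covers B1=T, B1=F, B2=T, B4=F, B5=F, B6=T, B6=F, B7=T, B8=S, B11=T
input #6 (b=1, c=5): events B1->T, B1->T, B1->T, B1->T, B1->F, B2->F, B3->T, B4->T, B6->T, B6->T, B6->T, B6->F, B8->S, B7->T, ...; covers B1=T, B1=F, B2=F, B3=T, B4=T, B6=T, B6=F, B7=T, B8=S, B11=F
input #7 (b=0, c=9): events B1->T, B1->T, B1->T, B1->F, B2->F, B3->F, B4->F, B5->F, B6->T, B6->T, B6->T, B6->F, B8->S, B7->T, ...; covers B1=T, B1=F, B2=F, B3=F, B4=F, B5=F, B6=T, B6=F, B7=T, B8=S, B11=F
the full pool covers 20 outcomes: B1=T, B1=F, B2=T, B2=F, B3=T, B3=F, B4=T, B4=F, B5=T, B5=F, B6=T, B6=F, B7=T, B7=F, B8=S, B8=E, B9=F, B10=S, B11=T, B11=F
size 1 is not enough: best union over all size-1 subsets is 12/20
size 2 is not enough: best union over all size-2 subsets is 18/20
size 3: inputs {1, 2, 7} cover all 20 outcomes, and no lexicographically smaller subset of this size does
Answer: 1, 2, 7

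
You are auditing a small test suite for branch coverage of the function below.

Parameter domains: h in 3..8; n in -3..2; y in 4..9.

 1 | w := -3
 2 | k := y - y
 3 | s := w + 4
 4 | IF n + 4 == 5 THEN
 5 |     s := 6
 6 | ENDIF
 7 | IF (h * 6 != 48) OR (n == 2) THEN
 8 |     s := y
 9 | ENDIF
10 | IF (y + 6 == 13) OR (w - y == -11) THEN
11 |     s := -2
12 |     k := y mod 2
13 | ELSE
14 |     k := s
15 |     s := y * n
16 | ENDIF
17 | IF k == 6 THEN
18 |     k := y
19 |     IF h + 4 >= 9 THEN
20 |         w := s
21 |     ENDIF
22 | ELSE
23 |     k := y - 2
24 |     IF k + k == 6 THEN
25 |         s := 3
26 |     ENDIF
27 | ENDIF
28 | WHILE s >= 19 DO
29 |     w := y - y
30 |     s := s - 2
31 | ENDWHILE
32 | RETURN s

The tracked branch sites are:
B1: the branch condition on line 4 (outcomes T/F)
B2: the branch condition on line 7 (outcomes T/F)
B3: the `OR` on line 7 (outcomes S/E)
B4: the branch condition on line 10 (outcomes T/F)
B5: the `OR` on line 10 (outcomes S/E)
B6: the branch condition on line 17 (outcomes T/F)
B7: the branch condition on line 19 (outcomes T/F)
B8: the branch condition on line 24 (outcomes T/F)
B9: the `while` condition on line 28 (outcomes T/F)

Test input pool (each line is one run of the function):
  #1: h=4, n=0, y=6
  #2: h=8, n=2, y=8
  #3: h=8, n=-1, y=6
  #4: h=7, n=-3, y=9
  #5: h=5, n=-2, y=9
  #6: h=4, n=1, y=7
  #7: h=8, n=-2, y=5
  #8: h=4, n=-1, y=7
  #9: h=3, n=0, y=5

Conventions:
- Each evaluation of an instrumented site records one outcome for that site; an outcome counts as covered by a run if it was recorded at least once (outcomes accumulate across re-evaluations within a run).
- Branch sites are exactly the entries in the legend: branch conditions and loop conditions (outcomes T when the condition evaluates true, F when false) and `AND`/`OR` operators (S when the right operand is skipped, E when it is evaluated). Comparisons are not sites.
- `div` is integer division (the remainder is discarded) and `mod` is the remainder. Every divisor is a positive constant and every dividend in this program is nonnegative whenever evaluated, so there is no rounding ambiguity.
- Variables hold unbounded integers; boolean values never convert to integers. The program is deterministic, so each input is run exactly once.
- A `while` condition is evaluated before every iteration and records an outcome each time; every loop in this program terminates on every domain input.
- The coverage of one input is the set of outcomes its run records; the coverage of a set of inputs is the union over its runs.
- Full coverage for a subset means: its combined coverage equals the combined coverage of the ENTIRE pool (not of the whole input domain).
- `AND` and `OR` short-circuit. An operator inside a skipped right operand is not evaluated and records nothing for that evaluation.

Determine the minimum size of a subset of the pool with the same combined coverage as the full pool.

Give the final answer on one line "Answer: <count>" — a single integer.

input #1 (h=4, n=0, y=6): events B1->F, B3->S, B2->T, B5->E, B4->F, B6->T, B7->F, B9->F; covers B1=F, B2=T, B3=S, B4=F, B5=E, B6=T, B7=F, B9=F
input #2 (h=8, n=2, y=8): events B1->F, B3->E, B2->T, B5->E, B4->T, B6->F, B8->F, B9->F; covers B1=F, B2=T, B3=E, B4=T, B5=E, B6=F, B8=F, B9=F
input #3 (h=8, n=-1, y=6): events B1->F, B3->E, B2->F, B5->E, B4->F, B6->F, B8->F, B9->F; covers B1=F, B2=F, B3=E, B4=F, B5=E, B6=F, B8=F, B9=F
input #4 (h=7, n=-3, y=9): events B1->F, B3->S, B2->T, B5->E, B4->F, B6->F, B8->F, B9->F; covers B1=F, B2=T, B3=S, B4=F, B5=E, B6=F, B8=F, B9=F
input #5 (h=5, n=-2, y=9): events B1->F, B3->S, B2->T, B5->E, B4->F, B6->F, B8->F, B9->F; covers B1=F, B2=T, B3=S, B4=F, B5=E, B6=F, B8=F, B9=F
input #6 (h=4, n=1, y=7): events B1->T, B3->S, B2->T, B5->S, B4->T, B6->F, B8->F, B9->F; covers B1=T, B2=T, B3=S, B4=T, B5=S, B6=F, B8=F, B9=F
input #7 (h=8, n=-2, y=5): events B1->F, B3->E, B2->F, B5->E, B4->F, B6->F, B8->T, B9->F; covers B1=F, B2=F, B3=E, B4=F, B5=E, B6=F, B8=T, B9=F
input #8 (h=4, n=-1, y=7): events B1->F, B3->S, B2->T, B5->S, B4->T, B6->F, B8->F, B9->F; covers B1=F, B2=T, B3=S, B4=T, B5=S, B6=F, B8=F, B9=F
input #9 (h=3, n=0, y=5): events B1->F, B3->S, B2->T, B5->E, B4->F, B6->F, B8->T, B9->F; covers B1=F, B2=T, B3=S, B4=F, B5=E, B6=F, B8=T, B9=F
together the pool reaches 16 outcomes: B1=T, B1=F, B2=T, B2=F, B3=S, B3=E, B4=T, B4=F, B5=S, B5=E, B6=T, B6=F, B7=F, B8=T, B8=F, B9=F
size 1 is not enough: best union over all size-1 subsets is 8/16
size 2 is not enough: best union over all size-2 subsets is 14/16
at size 3, {1, 6, 7} reaches all 16 outcomes; every lexicographically earlier size-3 subset fails

Answer: 3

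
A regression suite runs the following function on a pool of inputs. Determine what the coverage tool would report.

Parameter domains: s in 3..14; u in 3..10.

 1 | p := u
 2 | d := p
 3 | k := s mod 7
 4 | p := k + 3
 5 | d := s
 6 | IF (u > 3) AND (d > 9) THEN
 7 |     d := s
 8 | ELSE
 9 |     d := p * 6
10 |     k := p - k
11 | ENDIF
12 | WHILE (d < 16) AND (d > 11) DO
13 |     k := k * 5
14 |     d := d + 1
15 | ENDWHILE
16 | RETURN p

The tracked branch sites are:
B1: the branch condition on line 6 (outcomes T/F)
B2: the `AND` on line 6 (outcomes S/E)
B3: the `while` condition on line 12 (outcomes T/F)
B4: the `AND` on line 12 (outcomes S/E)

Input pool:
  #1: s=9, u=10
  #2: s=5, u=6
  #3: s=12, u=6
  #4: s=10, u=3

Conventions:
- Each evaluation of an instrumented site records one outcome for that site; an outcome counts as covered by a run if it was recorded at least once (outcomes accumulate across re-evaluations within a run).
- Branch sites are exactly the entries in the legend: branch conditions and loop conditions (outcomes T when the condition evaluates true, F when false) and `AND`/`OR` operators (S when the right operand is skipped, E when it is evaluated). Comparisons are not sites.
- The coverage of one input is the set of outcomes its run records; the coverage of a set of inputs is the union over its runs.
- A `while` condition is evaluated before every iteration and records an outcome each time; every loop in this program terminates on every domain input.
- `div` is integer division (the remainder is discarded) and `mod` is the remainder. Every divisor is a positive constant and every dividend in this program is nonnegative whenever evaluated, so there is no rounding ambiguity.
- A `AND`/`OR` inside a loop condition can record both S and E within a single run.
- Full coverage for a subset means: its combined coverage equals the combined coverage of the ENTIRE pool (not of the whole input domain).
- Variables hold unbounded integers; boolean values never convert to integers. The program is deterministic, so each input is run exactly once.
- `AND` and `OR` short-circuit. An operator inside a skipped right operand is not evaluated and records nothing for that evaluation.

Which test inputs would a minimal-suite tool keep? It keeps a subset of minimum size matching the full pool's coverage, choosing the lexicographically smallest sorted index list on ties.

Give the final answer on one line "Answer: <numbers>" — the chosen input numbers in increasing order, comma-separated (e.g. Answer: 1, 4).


test 1 (s=9, u=10) fires B2->E, B1->F, B4->S, B3->F; hits B1=F, B2=E, B3=F, B4=S
test 2 (s=5, u=6) fires B2->E, B1->F, B4->S, B3->F; hits B1=F, B2=E, B3=F, B4=S
test 3 (s=12, u=6) fires B2->E, B1->T, B4->E, B3->T, B4->E, B3->T, B4->E, B3->T, B4->E, B3->T, B4->S, B3->F; hits B1=T, B2=E, B3=T, B3=F, B4=S, B4=E
test 4 (s=10, u=3) fires B2->S, B1->F, B4->S, B3->F; hits B1=F, B2=S, B3=F, B4=S
union over all inputs: B1=T, B1=F, B2=S, B2=E, B3=T, B3=F, B4=S, B4=E (8 outcomes)
every size-1 subset falls short of the 8 outcomes (best: 6/8)
size 2: inputs {3, 4} cover all 8 outcomes, and no lexicographically smaller subset of this size does
Answer: 3, 4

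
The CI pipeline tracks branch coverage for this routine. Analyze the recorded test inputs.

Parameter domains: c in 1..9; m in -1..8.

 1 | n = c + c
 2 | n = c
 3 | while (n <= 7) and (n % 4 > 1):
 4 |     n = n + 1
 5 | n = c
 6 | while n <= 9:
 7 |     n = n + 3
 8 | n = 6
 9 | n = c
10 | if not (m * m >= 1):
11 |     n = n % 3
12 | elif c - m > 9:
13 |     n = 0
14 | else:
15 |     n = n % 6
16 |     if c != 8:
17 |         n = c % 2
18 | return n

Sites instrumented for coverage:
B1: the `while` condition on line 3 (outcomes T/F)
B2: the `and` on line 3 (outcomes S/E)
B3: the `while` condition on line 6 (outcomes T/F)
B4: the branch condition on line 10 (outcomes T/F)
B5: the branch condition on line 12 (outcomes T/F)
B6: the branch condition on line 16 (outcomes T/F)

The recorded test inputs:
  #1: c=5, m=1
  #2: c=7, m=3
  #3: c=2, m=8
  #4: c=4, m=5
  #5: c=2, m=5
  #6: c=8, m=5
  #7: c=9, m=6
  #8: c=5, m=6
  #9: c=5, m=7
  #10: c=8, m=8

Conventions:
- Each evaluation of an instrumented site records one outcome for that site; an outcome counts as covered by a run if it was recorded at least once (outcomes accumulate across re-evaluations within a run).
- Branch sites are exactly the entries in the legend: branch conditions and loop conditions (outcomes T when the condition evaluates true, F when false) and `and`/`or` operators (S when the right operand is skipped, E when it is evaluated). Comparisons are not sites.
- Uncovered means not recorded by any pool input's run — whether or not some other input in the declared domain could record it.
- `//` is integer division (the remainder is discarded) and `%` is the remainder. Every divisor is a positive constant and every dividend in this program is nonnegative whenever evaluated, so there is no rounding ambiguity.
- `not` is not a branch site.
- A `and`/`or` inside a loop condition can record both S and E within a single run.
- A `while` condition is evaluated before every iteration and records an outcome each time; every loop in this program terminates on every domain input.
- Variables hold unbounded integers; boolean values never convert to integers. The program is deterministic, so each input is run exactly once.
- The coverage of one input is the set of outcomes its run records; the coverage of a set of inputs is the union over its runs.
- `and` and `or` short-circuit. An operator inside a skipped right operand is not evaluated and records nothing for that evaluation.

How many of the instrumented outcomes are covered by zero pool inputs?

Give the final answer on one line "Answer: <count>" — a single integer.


input #1, c=5, m=1: events B2->E, B1->F, B3->T, B3->T, B3->F, B4->F, B5->F, B6->T; outcomes B1=F, B2=E, B3=T, B3=F, B4=F, B5=F, B6=T
input #2, c=7, m=3: events B2->E, B1->T, B2->S, B1->F, B3->T, B3->F, B4->F, B5->F, B6->T; outcomes B1=T, B1=F, B2=S, B2=E, B3=T, B3=F, B4=F, B5=F, B6=T
input #3, c=2, m=8: events B2->E, B1->T, B2->E, B1->T, B2->E, B1->F, B3->T, B3->T, B3->T, B3->F, B4->F, B5->F, B6->T; outcomes B1=T, B1=F, B2=E, B3=T, B3=F, B4=F, B5=F, B6=T
input #4, c=4, m=5: events B2->E, B1->F, B3->T, B3->T, B3->F, B4->F, B5->F, B6->T; outcomes B1=F, B2=E, B3=T, B3=F, B4=F, B5=F, B6=T
input #5, c=2, m=5: events B2->E, B1->T, B2->E, B1->T, B2->E, B1->F, B3->T, B3->T, B3->T, B3->F, B4->F, B5->F, B6->T; outcomes B1=T, B1=F, B2=E, B3=T, B3=F, B4=F, B5=F, B6=T
input #6, c=8, m=5: events B2->S, B1->F, B3->T, B3->F, B4->F, B5->F, B6->F; outcomes B1=F, B2=S, B3=T, B3=F, B4=F, B5=F, B6=F
input #7, c=9, m=6: events B2->S, B1->F, B3->T, B3->F, B4->F, B5->F, B6->T; outcomes B1=F, B2=S, B3=T, B3=F, B4=F, B5=F, B6=T
input #8, c=5, m=6: events B2->E, B1->F, B3->T, B3->T, B3->F, B4->F, B5->F, B6->T; outcomes B1=F, B2=E, B3=T, B3=F, B4=F, B5=F, B6=T
input #9, c=5, m=7: events B2->E, B1->F, B3->T, B3->T, B3->F, B4->F, B5->F, B6->T; outcomes B1=F, B2=E, B3=T, B3=F, B4=F, B5=F, B6=T
input #10, c=8, m=8: events B2->S, B1->F, B3->T, B3->F, B4->F, B5->F, B6->F; outcomes B1=F, B2=S, B3=T, B3=F, B4=F, B5=F, B6=F
union over the pool: B1=T, B1=F, B2=S, B2=E, B3=T, B3=F, B4=F, B5=F, B6=T, B6=F
uncovered (2 of 12): B4=T, B5=T
Answer: 2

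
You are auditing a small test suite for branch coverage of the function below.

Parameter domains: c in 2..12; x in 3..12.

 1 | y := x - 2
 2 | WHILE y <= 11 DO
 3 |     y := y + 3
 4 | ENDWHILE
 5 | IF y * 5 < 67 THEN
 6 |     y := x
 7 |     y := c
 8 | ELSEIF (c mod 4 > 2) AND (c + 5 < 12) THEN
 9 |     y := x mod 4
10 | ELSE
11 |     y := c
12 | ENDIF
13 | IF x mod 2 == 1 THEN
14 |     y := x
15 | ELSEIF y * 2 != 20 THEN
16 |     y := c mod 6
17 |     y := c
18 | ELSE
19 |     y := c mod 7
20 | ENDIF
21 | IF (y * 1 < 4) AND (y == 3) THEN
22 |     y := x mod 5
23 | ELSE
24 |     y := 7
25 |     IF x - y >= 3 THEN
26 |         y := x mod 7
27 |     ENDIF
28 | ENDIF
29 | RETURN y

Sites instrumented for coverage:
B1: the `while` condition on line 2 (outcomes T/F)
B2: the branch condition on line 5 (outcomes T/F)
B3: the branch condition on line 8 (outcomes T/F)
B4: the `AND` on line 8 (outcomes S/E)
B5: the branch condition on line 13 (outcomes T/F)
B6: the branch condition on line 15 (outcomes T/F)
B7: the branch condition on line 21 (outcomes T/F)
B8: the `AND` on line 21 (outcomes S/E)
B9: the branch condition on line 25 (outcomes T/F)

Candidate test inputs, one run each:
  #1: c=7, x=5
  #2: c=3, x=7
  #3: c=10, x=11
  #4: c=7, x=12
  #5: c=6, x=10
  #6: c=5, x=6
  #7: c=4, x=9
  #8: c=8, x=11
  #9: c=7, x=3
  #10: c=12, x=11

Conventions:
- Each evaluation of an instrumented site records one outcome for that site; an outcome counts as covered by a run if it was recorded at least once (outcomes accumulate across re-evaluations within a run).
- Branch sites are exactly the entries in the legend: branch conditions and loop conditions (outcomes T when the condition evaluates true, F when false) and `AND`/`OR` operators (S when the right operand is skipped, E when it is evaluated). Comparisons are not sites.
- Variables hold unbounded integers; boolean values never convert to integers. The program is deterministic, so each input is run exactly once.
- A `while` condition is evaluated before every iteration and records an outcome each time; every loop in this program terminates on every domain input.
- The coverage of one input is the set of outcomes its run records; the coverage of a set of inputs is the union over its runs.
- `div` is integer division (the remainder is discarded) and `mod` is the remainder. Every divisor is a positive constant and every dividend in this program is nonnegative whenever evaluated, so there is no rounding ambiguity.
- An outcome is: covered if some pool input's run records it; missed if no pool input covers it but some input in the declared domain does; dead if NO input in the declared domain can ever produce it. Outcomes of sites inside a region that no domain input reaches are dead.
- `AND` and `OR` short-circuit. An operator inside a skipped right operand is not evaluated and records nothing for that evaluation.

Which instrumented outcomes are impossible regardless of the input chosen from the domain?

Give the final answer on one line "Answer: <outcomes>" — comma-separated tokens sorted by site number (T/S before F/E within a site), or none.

sweeping the full domain (110 inputs) for each outcome:
  reachable outcomes have witnesses, e.g. B1=T (e.g. c=2, x=3), B1=F (e.g. c=2, x=3), B2=T (e.g. c=2, x=3), B2=F (e.g. c=2, x=4)

Answer: none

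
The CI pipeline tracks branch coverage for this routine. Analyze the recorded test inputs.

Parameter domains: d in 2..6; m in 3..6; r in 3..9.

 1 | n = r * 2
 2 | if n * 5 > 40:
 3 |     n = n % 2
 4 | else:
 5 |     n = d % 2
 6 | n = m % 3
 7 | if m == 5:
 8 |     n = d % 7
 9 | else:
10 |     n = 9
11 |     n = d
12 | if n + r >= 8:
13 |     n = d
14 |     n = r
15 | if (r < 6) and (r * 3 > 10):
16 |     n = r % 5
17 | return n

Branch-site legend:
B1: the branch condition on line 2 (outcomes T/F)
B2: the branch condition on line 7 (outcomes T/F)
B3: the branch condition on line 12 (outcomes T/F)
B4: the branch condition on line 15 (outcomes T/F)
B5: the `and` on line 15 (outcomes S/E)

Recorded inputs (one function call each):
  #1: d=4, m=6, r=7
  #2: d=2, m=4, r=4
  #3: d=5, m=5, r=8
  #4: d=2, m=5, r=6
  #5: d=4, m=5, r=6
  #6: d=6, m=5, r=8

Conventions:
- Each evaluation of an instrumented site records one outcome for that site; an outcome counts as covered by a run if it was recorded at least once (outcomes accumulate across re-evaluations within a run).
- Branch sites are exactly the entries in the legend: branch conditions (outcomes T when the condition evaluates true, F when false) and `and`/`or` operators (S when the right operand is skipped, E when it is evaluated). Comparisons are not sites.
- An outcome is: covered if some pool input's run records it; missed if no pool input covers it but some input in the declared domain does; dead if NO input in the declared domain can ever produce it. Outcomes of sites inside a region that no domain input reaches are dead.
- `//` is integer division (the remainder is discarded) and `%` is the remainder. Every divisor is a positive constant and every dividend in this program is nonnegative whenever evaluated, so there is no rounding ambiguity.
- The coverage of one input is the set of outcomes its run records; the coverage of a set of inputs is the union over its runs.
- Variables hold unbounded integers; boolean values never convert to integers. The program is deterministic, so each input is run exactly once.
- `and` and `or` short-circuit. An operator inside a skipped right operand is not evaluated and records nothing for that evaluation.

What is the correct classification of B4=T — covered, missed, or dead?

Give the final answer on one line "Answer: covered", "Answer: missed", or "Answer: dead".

B4=T is recorded by pool input(s) 2 -> covered

Answer: covered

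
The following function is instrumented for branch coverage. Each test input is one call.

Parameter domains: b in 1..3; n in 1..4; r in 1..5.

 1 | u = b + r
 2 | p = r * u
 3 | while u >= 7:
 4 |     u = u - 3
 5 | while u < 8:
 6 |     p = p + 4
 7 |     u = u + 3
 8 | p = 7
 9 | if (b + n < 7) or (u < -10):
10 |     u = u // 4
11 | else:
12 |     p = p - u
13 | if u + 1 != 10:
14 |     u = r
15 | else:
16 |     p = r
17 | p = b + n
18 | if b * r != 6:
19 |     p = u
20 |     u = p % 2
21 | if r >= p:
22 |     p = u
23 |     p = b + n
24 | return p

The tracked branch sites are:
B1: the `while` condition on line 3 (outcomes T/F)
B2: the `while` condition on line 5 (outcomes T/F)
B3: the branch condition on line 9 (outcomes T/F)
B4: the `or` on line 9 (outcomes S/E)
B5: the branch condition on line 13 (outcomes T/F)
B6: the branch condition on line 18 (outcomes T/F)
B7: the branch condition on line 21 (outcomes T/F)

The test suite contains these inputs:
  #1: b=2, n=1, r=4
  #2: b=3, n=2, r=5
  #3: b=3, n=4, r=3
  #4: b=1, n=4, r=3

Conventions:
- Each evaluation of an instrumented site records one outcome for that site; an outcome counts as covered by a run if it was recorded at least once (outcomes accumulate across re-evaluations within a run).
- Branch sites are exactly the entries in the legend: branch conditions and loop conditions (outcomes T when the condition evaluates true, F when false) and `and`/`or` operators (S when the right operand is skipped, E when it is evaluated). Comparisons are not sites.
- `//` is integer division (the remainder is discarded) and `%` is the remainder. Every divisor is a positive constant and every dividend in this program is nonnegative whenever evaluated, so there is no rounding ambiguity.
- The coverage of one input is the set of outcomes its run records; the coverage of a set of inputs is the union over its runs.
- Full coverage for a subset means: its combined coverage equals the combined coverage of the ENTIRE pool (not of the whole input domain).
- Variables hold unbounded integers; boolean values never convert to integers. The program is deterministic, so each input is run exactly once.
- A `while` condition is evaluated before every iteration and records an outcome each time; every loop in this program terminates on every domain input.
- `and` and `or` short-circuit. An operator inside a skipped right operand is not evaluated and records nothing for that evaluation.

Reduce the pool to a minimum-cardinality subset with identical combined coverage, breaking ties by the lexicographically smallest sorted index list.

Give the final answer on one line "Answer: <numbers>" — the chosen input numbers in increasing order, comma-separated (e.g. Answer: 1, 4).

test 1 (b=2, n=1, r=4) fires B1->F, B2->T, B2->F, B4->S, B3->T, B5->T, B6->T, B7->T; hits B1=F, B2=T, B2=F, B3=T, B4=S, B5=T, B6=T, B7=T
test 2 (b=3, n=2, r=5) fires B1->T, B1->F, B2->T, B2->F, B4->S, B3->T, B5->T, B6->T, B7->T; hits B1=T, B1=F, B2=T, B2=F, B3=T, B4=S, B5=T, B6=T, B7=T
test 3 (b=3, n=4, r=3) fires B1->F, B2->T, B2->F, B4->E, B3->F, B5->F, B6->T, B7->F; hits B1=F, B2=T, B2=F, B3=F, B4=E, B5=F, B6=T, B7=F
test 4 (b=1, n=4, r=3) fires B1->F, B2->T, B2->T, B2->F, B4->S, B3->T, B5->T, B6->T, B7->T; hits B1=F, B2=T, B2=F, B3=T, B4=S, B5=T, B6=T, B7=T
pool-wide coverage (13 outcomes): B1=T, B1=F, B2=T, B2=F, B3=T, B3=F, B4=S, B4=E, B5=T, B5=F, B6=T, B7=T, B7=F
no size-1 subset reaches all 13 outcomes (best union: 9/13)
at size 2, {2, 3} reaches all 13 outcomes; every lexicographically earlier size-2 subset fails

Answer: 2, 3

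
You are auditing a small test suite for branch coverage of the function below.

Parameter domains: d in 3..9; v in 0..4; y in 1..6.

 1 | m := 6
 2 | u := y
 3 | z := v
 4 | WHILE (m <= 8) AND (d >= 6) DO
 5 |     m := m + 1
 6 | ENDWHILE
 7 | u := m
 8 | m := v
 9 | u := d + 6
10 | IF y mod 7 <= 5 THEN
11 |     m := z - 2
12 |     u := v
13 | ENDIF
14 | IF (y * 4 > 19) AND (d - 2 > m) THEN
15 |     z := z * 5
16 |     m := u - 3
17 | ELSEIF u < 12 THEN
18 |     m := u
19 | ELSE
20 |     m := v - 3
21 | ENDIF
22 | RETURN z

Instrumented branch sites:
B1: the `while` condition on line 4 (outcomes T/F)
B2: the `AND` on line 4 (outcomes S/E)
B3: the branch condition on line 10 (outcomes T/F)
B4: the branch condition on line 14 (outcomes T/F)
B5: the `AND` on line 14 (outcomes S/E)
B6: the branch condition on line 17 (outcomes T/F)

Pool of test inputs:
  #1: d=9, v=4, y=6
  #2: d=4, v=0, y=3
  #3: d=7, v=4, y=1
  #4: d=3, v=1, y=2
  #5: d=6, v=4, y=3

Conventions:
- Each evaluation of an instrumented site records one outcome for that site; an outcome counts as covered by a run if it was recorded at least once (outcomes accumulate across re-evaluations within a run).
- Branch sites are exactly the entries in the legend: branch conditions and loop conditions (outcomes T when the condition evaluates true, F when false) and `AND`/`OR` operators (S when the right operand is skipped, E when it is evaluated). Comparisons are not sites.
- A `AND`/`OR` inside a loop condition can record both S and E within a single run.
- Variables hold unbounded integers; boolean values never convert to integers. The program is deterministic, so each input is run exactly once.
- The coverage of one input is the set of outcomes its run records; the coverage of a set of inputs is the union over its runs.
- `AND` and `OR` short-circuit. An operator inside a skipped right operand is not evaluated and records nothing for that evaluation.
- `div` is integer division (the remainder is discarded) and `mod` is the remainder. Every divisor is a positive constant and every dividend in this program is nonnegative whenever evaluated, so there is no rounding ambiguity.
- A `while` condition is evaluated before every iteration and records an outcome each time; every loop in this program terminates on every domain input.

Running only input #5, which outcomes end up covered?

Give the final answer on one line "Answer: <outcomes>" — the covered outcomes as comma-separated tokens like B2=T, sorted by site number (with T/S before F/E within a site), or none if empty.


Running input #5 (d=6, v=4, y=3), event by event:
  B2->E, B1->T, B2->E, B1->T, B2->E, B1->T, B2->S, B1->F, B3->T, B5->S
  B4->F, B6->T
as a set, this run covers: B1=T, B1=F, B2=S, B2=E, B3=T, B4=F, B5=S, B6=T
Answer: B1=T, B1=F, B2=S, B2=E, B3=T, B4=F, B5=S, B6=T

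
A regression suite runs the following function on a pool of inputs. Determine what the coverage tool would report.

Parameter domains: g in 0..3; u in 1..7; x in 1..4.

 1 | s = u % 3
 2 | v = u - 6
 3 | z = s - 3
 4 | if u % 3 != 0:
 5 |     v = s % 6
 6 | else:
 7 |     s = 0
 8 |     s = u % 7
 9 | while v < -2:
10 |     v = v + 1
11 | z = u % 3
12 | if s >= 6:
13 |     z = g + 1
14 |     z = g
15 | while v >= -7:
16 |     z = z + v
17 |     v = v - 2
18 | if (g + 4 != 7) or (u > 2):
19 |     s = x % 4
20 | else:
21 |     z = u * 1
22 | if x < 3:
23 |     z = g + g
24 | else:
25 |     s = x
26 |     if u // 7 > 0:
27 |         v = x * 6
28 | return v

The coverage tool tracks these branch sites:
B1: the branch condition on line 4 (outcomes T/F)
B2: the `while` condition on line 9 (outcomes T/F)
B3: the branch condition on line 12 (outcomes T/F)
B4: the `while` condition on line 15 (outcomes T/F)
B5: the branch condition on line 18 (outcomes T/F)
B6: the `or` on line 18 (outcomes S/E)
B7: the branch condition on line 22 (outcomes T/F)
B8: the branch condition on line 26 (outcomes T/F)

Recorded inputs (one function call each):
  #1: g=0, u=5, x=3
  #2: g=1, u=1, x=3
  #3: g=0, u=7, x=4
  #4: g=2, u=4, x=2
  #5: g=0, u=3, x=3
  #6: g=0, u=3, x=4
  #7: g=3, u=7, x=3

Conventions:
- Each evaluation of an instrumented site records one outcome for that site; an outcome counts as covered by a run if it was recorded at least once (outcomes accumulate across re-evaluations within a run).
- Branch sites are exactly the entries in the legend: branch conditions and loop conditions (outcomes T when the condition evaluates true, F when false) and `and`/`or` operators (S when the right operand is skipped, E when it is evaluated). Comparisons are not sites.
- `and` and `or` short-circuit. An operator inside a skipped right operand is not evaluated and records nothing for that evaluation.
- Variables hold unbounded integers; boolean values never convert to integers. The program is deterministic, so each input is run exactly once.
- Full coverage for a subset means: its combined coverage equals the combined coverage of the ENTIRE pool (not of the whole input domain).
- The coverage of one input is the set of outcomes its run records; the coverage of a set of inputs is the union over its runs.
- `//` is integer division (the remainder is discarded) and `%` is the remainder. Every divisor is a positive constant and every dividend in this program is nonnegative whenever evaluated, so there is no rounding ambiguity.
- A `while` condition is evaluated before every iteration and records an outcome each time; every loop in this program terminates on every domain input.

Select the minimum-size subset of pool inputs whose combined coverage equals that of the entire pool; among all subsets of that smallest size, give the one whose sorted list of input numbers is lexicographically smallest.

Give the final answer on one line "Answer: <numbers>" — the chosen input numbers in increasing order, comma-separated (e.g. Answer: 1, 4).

run #1 (g=0, u=5, x=3) records B1=T, B2=F, B3=F, B4=T, B4=F, B5=T, B6=S, B7=F, B8=F
run #2 (g=1, u=1, x=3) records B1=T, B2=F, B3=F, B4=T, B4=F, B5=T, B6=S, B7=F, B8=F
run #3 (g=0, u=7, x=4) records B1=T, B2=F, B3=F, B4=T, B4=F, B5=T, B6=S, B7=F, B8=T
run #4 (g=2, u=4, x=2) records B1=T, B2=F, B3=F, B4=T, B4=F, B5=T, B6=S, B7=T
run #5 (g=0, u=3, x=3) records B1=F, B2=T, B2=F, B3=F, B4=T, B4=F, B5=T, B6=S, B7=F, B8=F
run #6 (g=0, u=3, x=4) records B1=F, B2=T, B2=F, B3=F, B4=T, B4=F, B5=T, B6=S, B7=F, B8=F
run #7 (g=3, u=7, x=3) records B1=T, B2=F, B3=F, B4=T, B4=F, B5=T, B6=E, B7=F, B8=T
the full pool covers 14 outcomes: B1=T, B1=F, B2=T, B2=F, B3=F, B4=T, B4=F, B5=T, B6=S, B6=E, B7=T, B7=F, B8=T, B8=F
size 1 is not enough: best union over all size-1 subsets is 10/14
size 2 is not enough: best union over all size-2 subsets is 13/14
size 3: inputs {4, 5, 7} cover all 14 outcomes, and no lexicographically smaller subset of this size does

Answer: 4, 5, 7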